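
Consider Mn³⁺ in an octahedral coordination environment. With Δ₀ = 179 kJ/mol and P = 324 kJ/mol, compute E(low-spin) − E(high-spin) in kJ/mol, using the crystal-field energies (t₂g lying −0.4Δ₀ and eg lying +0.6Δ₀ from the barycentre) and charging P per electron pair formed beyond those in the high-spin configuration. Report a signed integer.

145

Mn³⁺: group 7, so d-count = 7 − 3 = 4.
In the high-spin limit (t₂g³ eg¹) the orbital term is -0.6Δ₀ = -107 kJ/mol, with no excess pairing.
Low-spin: t₂g⁴ eg⁰, orbital CFSE = -1.6Δ₀ = -286 kJ/mol; plus 1 excess pair × P = +324 kJ/mol; total 38 kJ/mol.
Thus E(LS) − E(HS) = 145 kJ/mol.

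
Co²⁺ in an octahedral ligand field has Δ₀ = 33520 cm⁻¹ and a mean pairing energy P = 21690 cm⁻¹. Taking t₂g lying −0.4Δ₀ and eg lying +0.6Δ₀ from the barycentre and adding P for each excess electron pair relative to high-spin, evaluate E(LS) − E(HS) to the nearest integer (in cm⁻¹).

Co is in group 9, so Co²⁺ is d⁷ (9 − 2 = 7).
In the high-spin limit (t₂g⁵ eg²) the orbital term is -0.8Δ₀ = -26816 cm⁻¹, with no excess pairing.
Low-spin t₂g⁶ eg¹ gives -1.8Δ₀ = -60336 cm⁻¹, but forming 1 extra pair costs 1P = 21690 cm⁻¹, so E(LS) = -60336 + 21690 = -38646 cm⁻¹.
E(LS) − E(HS) = -38646 − (-26816) = -11830 cm⁻¹.

-11830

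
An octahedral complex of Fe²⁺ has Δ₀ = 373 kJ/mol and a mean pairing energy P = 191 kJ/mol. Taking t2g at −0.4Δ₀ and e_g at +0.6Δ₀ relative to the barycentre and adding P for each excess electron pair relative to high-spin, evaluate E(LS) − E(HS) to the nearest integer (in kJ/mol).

-364

Fe sits in group 8; removing 2 electrons leaves Fe²⁺ with 8 − 2 = 6 d electrons.
High-spin: t2g^4 e_g^2, CFSE = -0.4Δ₀ = -149 kJ/mol.
Low-spin: t2g^6 e_g^0, orbital CFSE = -2.4Δ₀ = -895 kJ/mol; plus 2 excess pairs × P = +382 kJ/mol; total -513 kJ/mol.
The difference is -513 − (-149) = -364 kJ/mol, so low-spin lies lower.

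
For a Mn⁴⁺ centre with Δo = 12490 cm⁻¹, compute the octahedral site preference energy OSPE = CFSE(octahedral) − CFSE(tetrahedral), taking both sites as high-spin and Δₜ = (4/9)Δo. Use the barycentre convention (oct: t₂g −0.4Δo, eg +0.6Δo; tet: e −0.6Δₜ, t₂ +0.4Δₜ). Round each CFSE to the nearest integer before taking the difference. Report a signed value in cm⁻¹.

-10547

Mn is in group 7, so Mn⁴⁺ is d³ (7 − 4 = 3).
Octahedral high-spin t₂g³ eg⁰: CFSE = -1.2 × 12490 = -14988 cm⁻¹.
Tetrahedral: e² t₂¹, CFSE = 2(−0.6) + 1(+0.4) = -0.8Δₜ = -0.8 × (4/9) × 12490 = -4441 cm⁻¹.
OSPE = -14988 − (-4441) = -10547 cm⁻¹.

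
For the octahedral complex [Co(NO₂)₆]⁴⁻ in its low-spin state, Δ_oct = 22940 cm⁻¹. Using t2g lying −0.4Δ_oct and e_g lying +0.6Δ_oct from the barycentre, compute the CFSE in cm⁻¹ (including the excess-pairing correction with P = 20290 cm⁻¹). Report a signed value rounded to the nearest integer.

-21002

Each NO₂⁻ contributes -1; 6 × (-1) = -6. With overall charge -4, Co is in the +2 oxidation state.
Co is in group 9, so Co²⁺ is d⁷ (9 − 2 = 7).
Electron filling gives t2g^6 e_g^1.
The orbital stabilization is -1.8Δ_oct = -1.8 × 22940 = -41292 cm⁻¹.
Relative to high-spin t2g^5 e_g^2 (2 paired), the low-spin configuration has 1 additional pair, contributing +1 × 20290 = +20290 cm⁻¹.
Net CFSE = -41292 + 20290 = -21002 cm⁻¹.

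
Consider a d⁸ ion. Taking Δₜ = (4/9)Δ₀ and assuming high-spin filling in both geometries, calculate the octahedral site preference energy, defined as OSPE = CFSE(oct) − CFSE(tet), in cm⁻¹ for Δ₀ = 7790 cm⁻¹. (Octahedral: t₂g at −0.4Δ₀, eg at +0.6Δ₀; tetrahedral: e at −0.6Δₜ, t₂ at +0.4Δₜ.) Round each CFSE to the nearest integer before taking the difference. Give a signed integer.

-6578

Octahedral (high-spin): t2g^6 e_g^2, CFSE = 6(−0.4) + 2(+0.6) = -1.2Δ₀ = -1.2 × 7790 = -9348 cm⁻¹.
Tetrahedral: e^4 t2^4, CFSE = 4(−0.6) + 4(+0.4) = -0.8Δₜ = -0.8 × (4/9) × 7790 = -2770 cm⁻¹.
Subtracting, OSPE = -9348 − (-2770) = -6578 cm⁻¹.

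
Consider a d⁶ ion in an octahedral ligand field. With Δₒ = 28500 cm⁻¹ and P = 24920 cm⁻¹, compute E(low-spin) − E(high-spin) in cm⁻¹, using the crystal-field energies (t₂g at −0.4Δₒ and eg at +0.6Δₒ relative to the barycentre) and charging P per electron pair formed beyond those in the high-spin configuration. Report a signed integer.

-7160

High-spin: t₂g⁴ eg², CFSE = -0.4Δₒ = -11400 cm⁻¹.
Low-spin t₂g⁶ eg⁰ gives -2.4Δₒ = -68400 cm⁻¹, but forming 2 extra pairs costs 2P = 49840 cm⁻¹, so E(LS) = -68400 + 49840 = -18560 cm⁻¹.
E(LS) − E(HS) = -18560 − (-11400) = -7160 cm⁻¹.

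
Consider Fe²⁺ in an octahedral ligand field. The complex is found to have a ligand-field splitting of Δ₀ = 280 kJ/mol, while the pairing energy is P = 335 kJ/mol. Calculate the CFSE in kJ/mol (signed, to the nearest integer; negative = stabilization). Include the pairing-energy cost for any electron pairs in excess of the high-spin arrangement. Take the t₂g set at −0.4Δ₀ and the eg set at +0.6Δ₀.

-112

Fe²⁺: group 8, so d-count = 8 − 2 = 6.
Here Δ₀ < P (280 < 335), so the high-spin state is favoured.
Filling d⁶ accordingly: t₂g⁴ eg².
Orbital CFSE = -0.4Δ₀ = -0.4 × 280 = -112 kJ/mol.
High-spin has no excess pairs, so no pairing correction applies.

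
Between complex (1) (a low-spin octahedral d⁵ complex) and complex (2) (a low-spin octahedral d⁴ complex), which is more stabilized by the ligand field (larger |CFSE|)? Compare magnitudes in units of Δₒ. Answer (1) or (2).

(1)

(1): t2g^5 e_g^0, CFSE = -2.0Δₒ.
(2): t₂g⁴ eg⁰, CFSE = -1.6Δₒ.
So (1) has the larger |CFSE|.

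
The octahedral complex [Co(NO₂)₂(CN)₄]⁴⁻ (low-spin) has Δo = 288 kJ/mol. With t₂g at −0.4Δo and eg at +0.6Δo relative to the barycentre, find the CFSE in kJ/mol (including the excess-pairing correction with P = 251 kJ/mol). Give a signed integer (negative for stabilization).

-267

Ligand charges: 2×(-1) from NO₂⁻ and 4×(-1) from CN⁻ sum to -6; with overall charge -4, Co is +2.
Co sits in group 9; removing 2 electrons leaves Co²⁺ with 9 − 2 = 7 d electrons.
Electron filling gives t₂g⁶ eg¹.
Orbital CFSE = 6(-0.4) + 1(0.6) = -1.8Δo = -1.8 × 288 = -518 kJ/mol.
Relative to high-spin t₂g⁵ eg² (2 paired), the low-spin configuration has 1 additional pair, contributing +1 × 251 = +251 kJ/mol.
Net CFSE = -518 + 251 = -267 kJ/mol.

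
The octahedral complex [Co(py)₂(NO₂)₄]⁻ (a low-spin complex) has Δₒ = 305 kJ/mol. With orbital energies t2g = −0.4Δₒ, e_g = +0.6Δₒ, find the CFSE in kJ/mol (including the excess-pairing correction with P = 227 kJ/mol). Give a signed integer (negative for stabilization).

Ligand charges: 2×(+0) from py and 4×(-1) from NO₂⁻ sum to -4; with overall charge -1, Co is +3.
Co sits in group 9; removing 3 electrons leaves Co³⁺ with 9 − 3 = 6 d electrons.
The d⁶ electrons fill as t2g^6 e_g^0.
CFSE(orbital) = 6×(-0.4Δₒ) + 0×(0.6Δₒ) = -2.4Δₒ; with Δₒ = 305 kJ/mol that is -732 kJ/mol.
Relative to high-spin t2g^4 e_g^2 (1 paired), the low-spin configuration has 2 additional pairs, contributing +2 × 227 = +454 kJ/mol.
Overall CFSE = -732 + 454 = -278 kJ/mol.

-278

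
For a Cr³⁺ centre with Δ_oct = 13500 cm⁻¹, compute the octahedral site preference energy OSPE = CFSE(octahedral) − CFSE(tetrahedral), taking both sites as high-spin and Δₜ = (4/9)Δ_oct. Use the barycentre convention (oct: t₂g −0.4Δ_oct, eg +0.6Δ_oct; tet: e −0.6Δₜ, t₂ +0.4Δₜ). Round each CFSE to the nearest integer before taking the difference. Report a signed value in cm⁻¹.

-11400

Group 6 minus oxidation state +3 gives a d³ configuration for Cr³⁺.
Octahedral high-spin t2g^3 e_g^0: CFSE = -1.2 × 13500 = -16200 cm⁻¹.
Tetrahedral e^2 t2^1 gives -0.8Δₜ = -0.8 × (4/9) × 13500 = -4800 cm⁻¹.
OSPE = CFSE(oct) − CFSE(tet) = -16200 − (-4800) = -11400 cm⁻¹.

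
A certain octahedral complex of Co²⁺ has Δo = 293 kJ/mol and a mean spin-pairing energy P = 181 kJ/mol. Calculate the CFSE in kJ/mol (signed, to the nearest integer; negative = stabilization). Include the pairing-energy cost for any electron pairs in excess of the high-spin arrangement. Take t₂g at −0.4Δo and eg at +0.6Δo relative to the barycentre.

Group 9 minus oxidation state +2 gives a d⁷ configuration for Co²⁺.
Here Δo > P (293 > 181), so the low-spin state is favoured.
That gives t₂g⁶ eg¹.
Orbital CFSE = -1.8Δo = -1.8 × 293 = -527 kJ/mol.
Excess pairs vs high-spin: 3 − 2 = 1; pairing cost = +181 kJ/mol.
Net CFSE = -527 + 181 = -346 kJ/mol.

-346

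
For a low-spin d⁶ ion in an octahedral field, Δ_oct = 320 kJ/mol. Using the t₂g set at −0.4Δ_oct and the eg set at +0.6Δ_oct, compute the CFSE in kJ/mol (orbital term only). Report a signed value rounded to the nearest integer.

-768

The d⁶ electrons fill as t₂g⁶ eg⁰.
Orbital CFSE = 6(-0.4) + 0(0.6) = -2.4Δ_oct = -2.4 × 320 = -768 kJ/mol.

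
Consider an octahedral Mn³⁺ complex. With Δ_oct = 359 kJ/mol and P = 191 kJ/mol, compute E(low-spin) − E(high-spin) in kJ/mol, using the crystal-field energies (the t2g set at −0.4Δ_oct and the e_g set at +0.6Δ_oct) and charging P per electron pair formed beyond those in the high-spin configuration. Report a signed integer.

-168

Mn³⁺: group 7, so d-count = 7 − 3 = 4.
High-spin: t2g^3 e_g^1, CFSE = -0.6Δ_oct = -215 kJ/mol.
Low-spin: t2g^4 e_g^0, orbital CFSE = -1.6Δ_oct = -574 kJ/mol; plus 1 excess pair × P = +191 kJ/mol; total -383 kJ/mol.
Thus E(LS) − E(HS) = -168 kJ/mol.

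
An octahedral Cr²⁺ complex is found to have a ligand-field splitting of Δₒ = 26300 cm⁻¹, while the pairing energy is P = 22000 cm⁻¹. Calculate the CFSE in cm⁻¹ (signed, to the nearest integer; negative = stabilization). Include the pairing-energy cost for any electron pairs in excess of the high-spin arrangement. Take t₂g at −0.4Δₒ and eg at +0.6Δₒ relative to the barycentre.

-20080

Cr²⁺: group 6, so d-count = 6 − 2 = 4.
Here Δₒ > P (26300 > 22000), so the low-spin state is favoured.
That gives t₂g⁴ eg⁰.
Orbital CFSE = -1.6Δₒ = -1.6 × 26300 = -42080 cm⁻¹.
Excess pairs vs high-spin: 1 − 0 = 1; pairing cost = +22000 cm⁻¹.
Net CFSE = -42080 + 22000 = -20080 cm⁻¹.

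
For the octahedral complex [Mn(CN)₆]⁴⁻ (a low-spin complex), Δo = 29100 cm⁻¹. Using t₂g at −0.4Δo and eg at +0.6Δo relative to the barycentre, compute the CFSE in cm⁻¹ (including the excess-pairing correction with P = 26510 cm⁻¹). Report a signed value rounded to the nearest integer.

Each CN⁻ contributes -1; 6 × (-1) = -6. With overall charge -4, Mn is in the +2 oxidation state.
Mn²⁺: group 7, so d-count = 7 − 2 = 5.
Electron filling gives t₂g⁵ eg⁰.
CFSE(orbital) = 5×(-0.4Δo) + 0×(0.6Δo) = -2.0Δo; with Δo = 29100 cm⁻¹ that is -58200 cm⁻¹.
Pairing penalty: 2 pairs vs 0 in the high-spin reference → 2 extra × P = 53020 cm⁻¹.
Overall CFSE = -58200 + 53020 = -5180 cm⁻¹.

-5180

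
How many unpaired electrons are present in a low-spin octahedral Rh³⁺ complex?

0

Group 9 minus oxidation state +3 gives a d⁶ configuration for Rh³⁺.
Configuration: t₂g⁶ eg⁰, giving 0 unpaired electrons.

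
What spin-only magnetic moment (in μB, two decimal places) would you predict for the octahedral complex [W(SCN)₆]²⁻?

2.83 μB

Each SCN⁻ contributes -1; 6 × (-1) = -6. With overall charge -2, W is in the +4 oxidation state.
W is in group 6, so W⁴⁺ is d² (6 − 4 = 2).
Configuration: t2g^2 e_g^0 → 2 unpaired electrons.
μ(spin-only) = √[2(2+2)] = √8 ≈ 2.83 μB.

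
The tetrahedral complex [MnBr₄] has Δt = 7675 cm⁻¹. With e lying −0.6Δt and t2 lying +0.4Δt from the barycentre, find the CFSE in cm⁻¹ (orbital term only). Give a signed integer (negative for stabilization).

-6140

Each Br⁻ contributes -1; 4 × (-1) = -4. With overall charge +0, Mn is in the +4 oxidation state.
Mn is in group 7, so Mn⁴⁺ is d³ (7 − 4 = 3).
With tetrahedral geometry the complex is necessarily high-spin.
Electron filling gives e^2 t2^1.
CFSE(orbital) = 2×(-0.6Δt) + 1×(0.4Δt) = -0.8Δt; with Δt = 7675 cm⁻¹ that is -6140 cm⁻¹.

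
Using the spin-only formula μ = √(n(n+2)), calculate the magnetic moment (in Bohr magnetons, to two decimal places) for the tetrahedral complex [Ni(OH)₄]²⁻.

2.83 Bohr magnetons

Each OH⁻ contributes -1; 4 × (-1) = -4. With overall charge -2, Ni is in the +2 oxidation state.
Group 10 minus oxidation state +2 gives a d⁸ configuration for Ni²⁺.
Tetrahedral fields are weak (Δₜ ≈ 4/9 Δₒ), so electrons fill high-spin.
Configuration: e^4 t2^4 → 2 unpaired electrons.
μ(spin-only) = √[2(2+2)] = √8 ≈ 2.83 Bohr magnetons.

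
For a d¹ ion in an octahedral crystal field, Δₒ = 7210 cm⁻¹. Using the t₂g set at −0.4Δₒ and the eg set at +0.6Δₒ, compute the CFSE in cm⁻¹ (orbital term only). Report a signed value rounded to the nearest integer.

-2884

For octahedral d¹ the high- and low-spin configurations coincide.
Electron filling gives t₂g¹ eg⁰.
CFSE(orbital) = 1×(-0.4Δₒ) + 0×(0.6Δₒ) = -0.4Δₒ; with Δₒ = 7210 cm⁻¹ that is -2884 cm⁻¹.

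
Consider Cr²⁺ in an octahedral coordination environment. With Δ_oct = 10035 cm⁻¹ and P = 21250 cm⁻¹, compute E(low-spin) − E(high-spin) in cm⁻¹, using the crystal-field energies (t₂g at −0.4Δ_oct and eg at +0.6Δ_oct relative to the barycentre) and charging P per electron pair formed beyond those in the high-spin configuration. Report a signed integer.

Cr is in group 6, so Cr²⁺ is d⁴ (6 − 2 = 4).
High-spin d⁴ fills as t₂g³ eg¹ with CFSE 3(−0.4) + 1(+0.6) = -0.6Δ_oct = -6021 cm⁻¹.
Low-spin t₂g⁴ eg⁰ gives -1.6Δ_oct = -16056 cm⁻¹, but forming 1 extra pair costs 1P = 21250 cm⁻¹, so E(LS) = -16056 + 21250 = 5194 cm⁻¹.
The difference is 5194 − (-6021) = 11215 cm⁻¹, so high-spin lies lower.

11215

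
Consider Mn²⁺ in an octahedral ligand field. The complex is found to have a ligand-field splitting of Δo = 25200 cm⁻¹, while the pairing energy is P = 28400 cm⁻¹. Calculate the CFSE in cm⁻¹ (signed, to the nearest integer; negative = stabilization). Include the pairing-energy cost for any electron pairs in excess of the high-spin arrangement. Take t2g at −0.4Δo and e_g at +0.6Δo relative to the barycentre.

0

Mn is in group 7, so Mn²⁺ is d⁵ (7 − 2 = 5).
With Δo < P the complex is high-spin.
Filling d⁵ accordingly: t2g^3 e_g^2.
Orbital CFSE = 0.0Δo = 0.0 × 25200 = 0 cm⁻¹.
High-spin has no excess pairs, so no pairing correction applies.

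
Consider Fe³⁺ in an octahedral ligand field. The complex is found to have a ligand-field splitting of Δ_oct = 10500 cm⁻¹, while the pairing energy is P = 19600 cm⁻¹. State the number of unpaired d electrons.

Fe is in group 8, so Fe³⁺ is d⁵ (8 − 3 = 5).
Δ_oct < P, so pairing is avoided: the ground state is high-spin.
That gives t₂g³ eg².
Unpaired electrons: 5.

5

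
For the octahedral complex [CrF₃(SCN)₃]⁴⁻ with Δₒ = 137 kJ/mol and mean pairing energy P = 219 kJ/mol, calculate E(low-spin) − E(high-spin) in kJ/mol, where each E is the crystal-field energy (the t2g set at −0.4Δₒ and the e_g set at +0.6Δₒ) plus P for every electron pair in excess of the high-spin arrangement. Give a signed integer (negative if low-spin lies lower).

82

Ligand charges: 3×(-1) from F⁻ and 3×(-1) from SCN⁻ sum to -6; with overall charge -4, Cr is +2.
Group 6 minus oxidation state +2 gives a d⁴ configuration for Cr²⁺.
High-spin: t2g^3 e_g^1, CFSE = -0.6Δₒ = -82 kJ/mol.
Low-spin: t2g^4 e_g^0, orbital CFSE = -1.6Δₒ = -219 kJ/mol; plus 1 excess pair × P = +219 kJ/mol; total 0 kJ/mol.
Thus E(LS) − E(HS) = 82 kJ/mol.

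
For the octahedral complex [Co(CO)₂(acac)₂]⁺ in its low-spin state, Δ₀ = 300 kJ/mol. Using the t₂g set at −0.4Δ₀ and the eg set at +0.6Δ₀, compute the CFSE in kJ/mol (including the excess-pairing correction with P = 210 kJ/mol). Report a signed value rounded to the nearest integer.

-300

Ligand charges: 2×(+0) from CO and 2×(-1) from acac⁻ sum to -2; with overall charge +1, Co is +3.
Co sits in group 9; removing 3 electrons leaves Co³⁺ with 9 − 3 = 6 d electrons.
Configuration: t₂g⁶ eg⁰.
The orbital stabilization is -2.4Δ₀ = -2.4 × 300 = -720 kJ/mol.
Pairing penalty: 3 pairs vs 1 in the high-spin reference → 2 extra × P = 420 kJ/mol.
Overall CFSE = -720 + 420 = -300 kJ/mol.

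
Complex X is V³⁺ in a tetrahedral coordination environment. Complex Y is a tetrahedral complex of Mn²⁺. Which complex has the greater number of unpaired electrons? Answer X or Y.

X: V sits in group 5; removing 3 electrons leaves V³⁺ with 5 − 3 = 2 d electrons; With tetrahedral geometry the complex is necessarily high-spin; e² t₂⁰ → 2 unpaired.
Y: Mn sits in group 7; removing 2 electrons leaves Mn²⁺ with 7 − 2 = 5 d electrons; With tetrahedral geometry the complex is necessarily high-spin; e^2 t2^3 → 5 unpaired.
So Y has more unpaired electrons.

Y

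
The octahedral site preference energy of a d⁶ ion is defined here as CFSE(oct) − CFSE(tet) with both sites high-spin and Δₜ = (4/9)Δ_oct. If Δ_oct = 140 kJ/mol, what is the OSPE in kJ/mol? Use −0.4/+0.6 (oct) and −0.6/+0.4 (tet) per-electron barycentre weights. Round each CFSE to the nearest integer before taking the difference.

-19

Octahedral high-spin t₂g⁴ eg²: CFSE = -0.4 × 140 = -56 kJ/mol.
Tetrahedral: e³ t₂³, CFSE = 3(−0.6) + 3(+0.4) = -0.6Δₜ = -0.6 × (4/9) × 140 = -37 kJ/mol.
OSPE = -56 − (-37) = -19 kJ/mol.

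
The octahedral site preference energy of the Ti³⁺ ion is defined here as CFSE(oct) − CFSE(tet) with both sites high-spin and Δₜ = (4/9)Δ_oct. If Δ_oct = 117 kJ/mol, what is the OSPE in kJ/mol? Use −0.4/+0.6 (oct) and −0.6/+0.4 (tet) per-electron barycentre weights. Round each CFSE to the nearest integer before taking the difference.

-16

Group 4 minus oxidation state +3 gives a d¹ configuration for Ti³⁺.
In an octahedral site d¹ (HS) is t₂g¹ eg⁰, giving CFSE(oct) = -0.4Δ_oct = -47 kJ/mol.
Tetrahedral: e¹ t₂⁰, CFSE = 1(−0.6) + 0(+0.4) = -0.6Δₜ = -0.6 × (4/9) × 117 = -31 kJ/mol.
OSPE = -47 − (-31) = -16 kJ/mol.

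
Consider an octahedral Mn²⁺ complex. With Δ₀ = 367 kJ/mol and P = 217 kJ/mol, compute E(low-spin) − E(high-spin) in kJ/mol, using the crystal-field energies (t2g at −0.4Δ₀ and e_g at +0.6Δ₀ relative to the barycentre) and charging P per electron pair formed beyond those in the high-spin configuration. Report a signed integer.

-300

Mn is in group 7, so Mn²⁺ is d⁵ (7 − 2 = 5).
High-spin d⁵ fills as t2g^3 e_g^2 with CFSE 3(−0.4) + 2(+0.6) = 0.0Δ₀ = 0 kJ/mol.
For low-spin the configuration is t2g^5 e_g^0: orbital energy -2.0 × 367 = -734 kJ/mol, and 2 additional pairs relative to high-spin add 434 kJ/mol, giving -300 kJ/mol.
Thus E(LS) − E(HS) = -300 kJ/mol.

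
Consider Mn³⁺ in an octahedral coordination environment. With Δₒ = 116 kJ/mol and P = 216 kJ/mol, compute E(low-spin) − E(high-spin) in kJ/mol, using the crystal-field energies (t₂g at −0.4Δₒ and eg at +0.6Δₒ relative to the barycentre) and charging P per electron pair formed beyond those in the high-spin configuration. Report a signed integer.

100

Mn is in group 7, so Mn³⁺ is d⁴ (7 − 3 = 4).
High-spin d⁴ fills as t₂g³ eg¹ with CFSE 3(−0.4) + 1(+0.6) = -0.6Δₒ = -70 kJ/mol.
Low-spin t₂g⁴ eg⁰ gives -1.6Δₒ = -186 kJ/mol, but forming 1 extra pair costs 1P = 216 kJ/mol, so E(LS) = -186 + 216 = 30 kJ/mol.
Thus E(LS) − E(HS) = 100 kJ/mol.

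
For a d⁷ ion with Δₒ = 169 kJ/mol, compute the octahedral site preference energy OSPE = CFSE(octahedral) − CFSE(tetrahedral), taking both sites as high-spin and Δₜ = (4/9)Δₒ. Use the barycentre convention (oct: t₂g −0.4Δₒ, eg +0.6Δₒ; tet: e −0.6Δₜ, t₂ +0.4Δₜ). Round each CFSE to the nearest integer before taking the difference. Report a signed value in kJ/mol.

-45

Octahedral high-spin t₂g⁵ eg²: CFSE = -0.8 × 169 = -135 kJ/mol.
In a tetrahedral site the filling is e⁴ t₂³: CFSE(tet) = -1.2Δₜ = -1.2 × (4/9)(169) = -90 kJ/mol.
OSPE = CFSE(oct) − CFSE(tet) = -135 − (-90) = -45 kJ/mol.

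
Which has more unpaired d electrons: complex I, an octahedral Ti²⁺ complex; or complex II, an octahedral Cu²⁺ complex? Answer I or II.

I: Ti²⁺: group 4, so d-count = 4 − 2 = 2; t2g^2 e_g^0 → 2 unpaired.
II: Cu²⁺: group 11, so d-count = 11 − 2 = 9; t₂g⁶ eg³ → 1 unpaired.
So I has more unpaired electrons.

I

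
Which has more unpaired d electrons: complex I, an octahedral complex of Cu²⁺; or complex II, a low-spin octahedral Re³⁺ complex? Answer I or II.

II

I: Cu sits in group 11; removing 2 electrons leaves Cu²⁺ with 11 − 2 = 9 d electrons; t₂g⁶ eg³ → 1 unpaired.
II: Group 7 minus oxidation state +3 gives a d⁴ configuration for Re³⁺; t2g^4 e_g^0 → 2 unpaired.
So II has more unpaired electrons.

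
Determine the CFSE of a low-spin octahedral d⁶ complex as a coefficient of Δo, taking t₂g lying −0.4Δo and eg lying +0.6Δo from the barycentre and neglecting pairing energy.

Configuration: t₂g⁶ eg⁰.
CFSE = 6(-0.4Δo) + 0(0.6Δo) = -2.4Δo + 0.0Δo = -2.4Δo.

-2.4 Δo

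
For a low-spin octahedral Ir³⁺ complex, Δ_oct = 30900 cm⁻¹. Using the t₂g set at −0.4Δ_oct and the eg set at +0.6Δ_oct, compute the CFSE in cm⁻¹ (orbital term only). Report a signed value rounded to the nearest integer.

Group 9 minus oxidation state +3 gives a d⁶ configuration for Ir³⁺.
Configuration: t₂g⁶ eg⁰.
Orbital CFSE = 6(-0.4) + 0(0.6) = -2.4Δ_oct = -2.4 × 30900 = -74160 cm⁻¹.

-74160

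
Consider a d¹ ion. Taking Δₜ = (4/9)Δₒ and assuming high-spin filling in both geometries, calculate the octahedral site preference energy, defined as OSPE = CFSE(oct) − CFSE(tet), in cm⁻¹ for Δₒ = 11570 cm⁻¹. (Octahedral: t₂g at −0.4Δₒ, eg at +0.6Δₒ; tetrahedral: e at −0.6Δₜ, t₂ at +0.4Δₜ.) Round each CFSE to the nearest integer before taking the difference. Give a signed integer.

Octahedral (high-spin): t₂g¹ eg⁰, CFSE = 1(−0.4) + 0(+0.6) = -0.4Δₒ = -0.4 × 11570 = -4628 cm⁻¹.
Tetrahedral: e¹ t₂⁰, CFSE = 1(−0.6) + 0(+0.4) = -0.6Δₜ = -0.6 × (4/9) × 11570 = -3085 cm⁻¹.
Subtracting, OSPE = -4628 − (-3085) = -1543 cm⁻¹.

-1543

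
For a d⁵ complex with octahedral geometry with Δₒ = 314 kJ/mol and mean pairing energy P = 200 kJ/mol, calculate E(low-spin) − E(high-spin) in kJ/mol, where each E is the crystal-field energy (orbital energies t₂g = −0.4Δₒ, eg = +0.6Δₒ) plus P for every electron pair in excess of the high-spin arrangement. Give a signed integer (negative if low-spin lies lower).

In the high-spin limit (t₂g³ eg²) the orbital term is 0.0Δₒ = 0 kJ/mol, with no excess pairing.
For low-spin the configuration is t₂g⁵ eg⁰: orbital energy -2.0 × 314 = -628 kJ/mol, and 2 additional pairs relative to high-spin add 400 kJ/mol, giving -228 kJ/mol.
Thus E(LS) − E(HS) = -228 kJ/mol.

-228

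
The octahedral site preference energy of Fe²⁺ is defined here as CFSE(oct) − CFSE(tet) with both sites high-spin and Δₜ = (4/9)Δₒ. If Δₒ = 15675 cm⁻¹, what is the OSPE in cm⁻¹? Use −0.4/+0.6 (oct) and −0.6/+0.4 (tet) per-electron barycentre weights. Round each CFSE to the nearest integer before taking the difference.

Fe²⁺: group 8, so d-count = 8 − 2 = 6.
In an octahedral site d⁶ (HS) is t2g^4 e_g^2, giving CFSE(oct) = -0.4Δₒ = -6270 cm⁻¹.
In a tetrahedral site the filling is e^3 t2^3: CFSE(tet) = -0.6Δₜ = -0.6 × (4/9)(15675) = -4180 cm⁻¹.
Subtracting, OSPE = -6270 − (-4180) = -2090 cm⁻¹.

-2090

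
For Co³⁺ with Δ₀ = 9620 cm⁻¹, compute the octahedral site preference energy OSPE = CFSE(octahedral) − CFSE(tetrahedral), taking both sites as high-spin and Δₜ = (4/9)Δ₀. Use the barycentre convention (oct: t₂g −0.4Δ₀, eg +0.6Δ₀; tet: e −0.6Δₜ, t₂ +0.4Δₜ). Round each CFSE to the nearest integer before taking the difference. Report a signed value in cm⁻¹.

-1283

Group 9 minus oxidation state +3 gives a d⁶ configuration for Co³⁺.
Octahedral high-spin t₂g⁴ eg²: CFSE = -0.4 × 9620 = -3848 cm⁻¹.
Tetrahedral e³ t₂³ gives -0.6Δₜ = -0.6 × (4/9) × 9620 = -2565 cm⁻¹.
OSPE = -3848 − (-2565) = -1283 cm⁻¹.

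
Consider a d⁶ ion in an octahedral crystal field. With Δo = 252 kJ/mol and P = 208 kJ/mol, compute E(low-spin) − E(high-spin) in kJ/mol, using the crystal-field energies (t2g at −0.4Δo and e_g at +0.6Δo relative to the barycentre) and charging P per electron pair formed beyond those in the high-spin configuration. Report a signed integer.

In the high-spin limit (t2g^4 e_g^2) the orbital term is -0.4Δo = -101 kJ/mol, with no excess pairing.
For low-spin the configuration is t2g^6 e_g^0: orbital energy -2.4 × 252 = -605 kJ/mol, and 2 additional pairs relative to high-spin add 416 kJ/mol, giving -189 kJ/mol.
Thus E(LS) − E(HS) = -88 kJ/mol.

-88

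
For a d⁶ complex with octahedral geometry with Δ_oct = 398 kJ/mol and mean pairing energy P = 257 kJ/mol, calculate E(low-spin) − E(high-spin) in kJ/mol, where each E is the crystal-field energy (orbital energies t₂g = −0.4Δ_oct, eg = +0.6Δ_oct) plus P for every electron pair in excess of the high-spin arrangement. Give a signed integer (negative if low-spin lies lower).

-282

High-spin d⁶ fills as t₂g⁴ eg² with CFSE 4(−0.4) + 2(+0.6) = -0.4Δ_oct = -159 kJ/mol.
Low-spin t₂g⁶ eg⁰ gives -2.4Δ_oct = -955 kJ/mol, but forming 2 extra pairs costs 2P = 514 kJ/mol, so E(LS) = -955 + 514 = -441 kJ/mol.
Thus E(LS) − E(HS) = -282 kJ/mol.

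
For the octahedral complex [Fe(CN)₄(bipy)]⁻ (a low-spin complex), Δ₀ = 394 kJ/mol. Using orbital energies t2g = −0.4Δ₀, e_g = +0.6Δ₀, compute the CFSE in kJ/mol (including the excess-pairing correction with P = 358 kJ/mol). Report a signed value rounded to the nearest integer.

-72

Ligand charges: 4×(-1) from CN⁻ and 1×(+0) from bipy sum to -4; with overall charge -1, Fe is +3.
Fe³⁺: group 8, so d-count = 8 − 3 = 5.
The d⁵ electrons fill as t2g^5 e_g^0.
CFSE(orbital) = 5×(-0.4Δ₀) + 0×(0.6Δ₀) = -2.0Δ₀; with Δ₀ = 394 kJ/mol that is -788 kJ/mol.
Pairing penalty: 2 pairs vs 0 in the high-spin reference → 2 extra × P = 716 kJ/mol.
Combining: -788 + 716 = -72 kJ/mol.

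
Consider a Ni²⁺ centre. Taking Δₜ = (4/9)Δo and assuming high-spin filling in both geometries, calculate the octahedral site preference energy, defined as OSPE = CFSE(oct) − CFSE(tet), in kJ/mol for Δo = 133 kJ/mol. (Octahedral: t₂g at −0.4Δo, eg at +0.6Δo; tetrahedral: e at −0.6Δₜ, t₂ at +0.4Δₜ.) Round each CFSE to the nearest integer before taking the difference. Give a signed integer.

-113

Ni sits in group 10; removing 2 electrons leaves Ni²⁺ with 10 − 2 = 8 d electrons.
Octahedral (high-spin): t₂g⁶ eg², CFSE = 6(−0.4) + 2(+0.6) = -1.2Δo = -1.2 × 133 = -160 kJ/mol.
Tetrahedral e⁴ t₂⁴ gives -0.8Δₜ = -0.8 × (4/9) × 133 = -47 kJ/mol.
OSPE = CFSE(oct) − CFSE(tet) = -160 − (-47) = -113 kJ/mol.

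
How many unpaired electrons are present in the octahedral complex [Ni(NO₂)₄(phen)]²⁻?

2

Ligand charges: 4×(-1) from NO₂⁻ and 1×(+0) from phen sum to -4; with overall charge -2, Ni is +2.
Ni sits in group 10; removing 2 electrons leaves Ni²⁺ with 10 − 2 = 8 d electrons.
Configuration: t₂g⁶ eg², giving 2 unpaired electrons.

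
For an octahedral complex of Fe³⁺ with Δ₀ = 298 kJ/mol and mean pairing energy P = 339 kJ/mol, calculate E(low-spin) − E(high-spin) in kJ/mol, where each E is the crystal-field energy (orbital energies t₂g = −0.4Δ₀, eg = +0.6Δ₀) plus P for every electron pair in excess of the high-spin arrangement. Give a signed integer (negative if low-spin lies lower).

Fe sits in group 8; removing 3 electrons leaves Fe³⁺ with 8 − 3 = 5 d electrons.
High-spin d⁵ fills as t₂g³ eg² with CFSE 3(−0.4) + 2(+0.6) = 0.0Δ₀ = 0 kJ/mol.
Low-spin t₂g⁵ eg⁰ gives -2.0Δ₀ = -596 kJ/mol, but forming 2 extra pairs costs 2P = 678 kJ/mol, so E(LS) = -596 + 678 = 82 kJ/mol.
E(LS) − E(HS) = 82 − (0) = 82 kJ/mol.

82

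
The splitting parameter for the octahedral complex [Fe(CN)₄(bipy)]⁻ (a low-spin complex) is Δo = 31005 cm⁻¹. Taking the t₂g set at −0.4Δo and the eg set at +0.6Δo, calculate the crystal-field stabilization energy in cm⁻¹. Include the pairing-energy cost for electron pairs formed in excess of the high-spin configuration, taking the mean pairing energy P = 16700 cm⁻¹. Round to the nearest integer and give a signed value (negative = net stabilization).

Ligand charges: 4×(-1) from CN⁻ and 1×(+0) from bipy sum to -4; with overall charge -1, Fe is +3.
Fe³⁺: group 8, so d-count = 8 − 3 = 5.
The d⁵ electrons fill as t₂g⁵ eg⁰.
The orbital stabilization is -2.0Δo = -2.0 × 31005 = -62010 cm⁻¹.
High-spin d⁵ would be t₂g³ eg² with 0 pairs; low-spin has 2, so 2 excess pairs cost +2P = +33400 cm⁻¹.
Combining: -62010 + 33400 = -28610 cm⁻¹.

-28610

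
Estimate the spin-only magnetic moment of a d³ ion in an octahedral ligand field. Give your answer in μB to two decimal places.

3.87 μB

Configuration: t2g^3 e_g^0 → 3 unpaired electrons.
μ(spin-only) = √[3(3+2)] = √15 ≈ 3.87 μB.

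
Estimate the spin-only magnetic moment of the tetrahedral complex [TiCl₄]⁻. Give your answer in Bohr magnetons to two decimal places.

1.73 Bohr magnetons

Each Cl⁻ contributes -1; 4 × (-1) = -4. With overall charge -1, Ti is in the +3 oxidation state.
Ti sits in group 4; removing 3 electrons leaves Ti³⁺ with 4 − 3 = 1 d electrons.
With tetrahedral geometry the complex is necessarily high-spin.
Configuration: e^1 t2^0 → 1 unpaired electron.
μ(spin-only) = √[1(1+2)] = √3 ≈ 1.73 Bohr magnetons.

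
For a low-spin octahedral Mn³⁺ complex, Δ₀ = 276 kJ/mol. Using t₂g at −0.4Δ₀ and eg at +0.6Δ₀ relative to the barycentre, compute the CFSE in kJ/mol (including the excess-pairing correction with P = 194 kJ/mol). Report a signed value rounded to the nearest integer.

-248

Mn is in group 7, so Mn³⁺ is d⁴ (7 − 3 = 4).
Electron filling gives t₂g⁴ eg⁰.
The orbital stabilization is -1.6Δ₀ = -1.6 × 276 = -442 kJ/mol.
High-spin d⁴ would be t₂g³ eg¹ with 0 pairs; low-spin has 1, so 1 excess pair costs +1P = +194 kJ/mol.
Combining: -442 + 194 = -248 kJ/mol.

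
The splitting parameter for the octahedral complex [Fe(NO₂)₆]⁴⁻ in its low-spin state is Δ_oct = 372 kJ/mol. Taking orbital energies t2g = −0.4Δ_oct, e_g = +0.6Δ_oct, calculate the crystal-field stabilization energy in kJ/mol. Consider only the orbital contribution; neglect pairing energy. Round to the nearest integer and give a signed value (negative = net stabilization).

Each NO₂⁻ contributes -1; 6 × (-1) = -6. With overall charge -4, Fe is in the +2 oxidation state.
Group 8 minus oxidation state +2 gives a d⁶ configuration for Fe²⁺.
The d⁶ electrons fill as t2g^6 e_g^0.
Orbital CFSE = 6(-0.4) + 0(0.6) = -2.4Δ_oct = -2.4 × 372 = -893 kJ/mol.

-893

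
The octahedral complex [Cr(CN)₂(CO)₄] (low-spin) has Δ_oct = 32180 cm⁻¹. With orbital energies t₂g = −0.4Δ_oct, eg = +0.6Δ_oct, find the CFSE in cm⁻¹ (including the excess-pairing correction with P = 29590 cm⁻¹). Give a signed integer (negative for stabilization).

-21898

Ligand charges: 2×(-1) from CN⁻ and 4×(+0) from CO sum to -2; with overall charge +0, Cr is +2.
Cr is in group 6, so Cr²⁺ is d⁴ (6 − 2 = 4).
Configuration: t₂g⁴ eg⁰.
CFSE(orbital) = 4×(-0.4Δ_oct) + 0×(0.6Δ_oct) = -1.6Δ_oct; with Δ_oct = 32180 cm⁻¹ that is -51488 cm⁻¹.
Relative to high-spin t₂g³ eg¹ (0 paired), the low-spin configuration has 1 additional pair, contributing +1 × 29590 = +29590 cm⁻¹.
Combining: -51488 + 29590 = -21898 cm⁻¹.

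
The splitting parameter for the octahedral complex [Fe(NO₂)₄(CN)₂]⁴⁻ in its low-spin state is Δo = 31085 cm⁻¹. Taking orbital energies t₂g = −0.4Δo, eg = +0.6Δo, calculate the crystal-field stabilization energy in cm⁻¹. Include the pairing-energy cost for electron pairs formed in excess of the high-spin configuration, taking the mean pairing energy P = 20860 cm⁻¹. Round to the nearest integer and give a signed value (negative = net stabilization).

-32884

Ligand charges: 4×(-1) from NO₂⁻ and 2×(-1) from CN⁻ sum to -6; with overall charge -4, Fe is +2.
Fe sits in group 8; removing 2 electrons leaves Fe²⁺ with 8 − 2 = 6 d electrons.
The d⁶ electrons fill as t₂g⁶ eg⁰.
CFSE(orbital) = 6×(-0.4Δo) + 0×(0.6Δo) = -2.4Δo; with Δo = 31085 cm⁻¹ that is -74604 cm⁻¹.
Relative to high-spin t₂g⁴ eg² (1 paired), the low-spin configuration has 2 additional pairs, contributing +2 × 20860 = +41720 cm⁻¹.
Combining: -74604 + 41720 = -32884 cm⁻¹.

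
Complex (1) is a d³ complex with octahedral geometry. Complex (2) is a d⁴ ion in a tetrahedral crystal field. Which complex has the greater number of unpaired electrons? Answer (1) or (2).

(1): t₂g³ eg⁰ → 3 unpaired.
(2): With tetrahedral geometry the complex is necessarily high-spin; e^2 t2^2 → 4 unpaired.
So (2) has more unpaired electrons.

(2)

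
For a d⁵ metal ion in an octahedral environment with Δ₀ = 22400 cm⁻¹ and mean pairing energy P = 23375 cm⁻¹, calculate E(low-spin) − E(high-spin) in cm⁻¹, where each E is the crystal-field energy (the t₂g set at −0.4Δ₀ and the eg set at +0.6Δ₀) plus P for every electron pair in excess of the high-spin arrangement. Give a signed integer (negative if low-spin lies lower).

In the high-spin limit (t₂g³ eg²) the orbital term is 0.0Δ₀ = 0 cm⁻¹, with no excess pairing.
Low-spin: t₂g⁵ eg⁰, orbital CFSE = -2.0Δ₀ = -44800 cm⁻¹; plus 2 excess pairs × P = +46750 cm⁻¹; total 1950 cm⁻¹.
Thus E(LS) − E(HS) = 1950 cm⁻¹.

1950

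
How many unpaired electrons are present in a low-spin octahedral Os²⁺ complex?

Os²⁺: group 8, so d-count = 8 − 2 = 6.
Configuration: t₂g⁶ eg⁰, giving 0 unpaired electrons.

0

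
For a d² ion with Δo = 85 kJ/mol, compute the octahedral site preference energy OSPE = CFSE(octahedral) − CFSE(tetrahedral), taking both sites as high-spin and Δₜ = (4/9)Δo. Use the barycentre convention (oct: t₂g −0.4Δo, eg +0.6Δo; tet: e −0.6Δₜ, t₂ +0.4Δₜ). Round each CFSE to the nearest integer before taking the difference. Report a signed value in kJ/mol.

-23

In an octahedral site d² (HS) is t2g^2 e_g^0, giving CFSE(oct) = -0.8Δo = -68 kJ/mol.
In a tetrahedral site the filling is e^2 t2^0: CFSE(tet) = -1.2Δₜ = -1.2 × (4/9)(85) = -45 kJ/mol.
OSPE = CFSE(oct) − CFSE(tet) = -68 − (-45) = -23 kJ/mol.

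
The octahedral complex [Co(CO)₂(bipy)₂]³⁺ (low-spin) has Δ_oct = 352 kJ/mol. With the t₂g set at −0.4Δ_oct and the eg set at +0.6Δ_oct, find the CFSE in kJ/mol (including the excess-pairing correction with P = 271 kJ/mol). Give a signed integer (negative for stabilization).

-303

Ligand charges: 2×(+0) from CO and 2×(+0) from bipy sum to +0; with overall charge +3, Co is +3.
Group 9 minus oxidation state +3 gives a d⁶ configuration for Co³⁺.
The d⁶ electrons fill as t₂g⁶ eg⁰.
The orbital stabilization is -2.4Δ_oct = -2.4 × 352 = -845 kJ/mol.
Pairing penalty: 3 pairs vs 1 in the high-spin reference → 2 extra × P = 542 kJ/mol.
Overall CFSE = -845 + 542 = -303 kJ/mol.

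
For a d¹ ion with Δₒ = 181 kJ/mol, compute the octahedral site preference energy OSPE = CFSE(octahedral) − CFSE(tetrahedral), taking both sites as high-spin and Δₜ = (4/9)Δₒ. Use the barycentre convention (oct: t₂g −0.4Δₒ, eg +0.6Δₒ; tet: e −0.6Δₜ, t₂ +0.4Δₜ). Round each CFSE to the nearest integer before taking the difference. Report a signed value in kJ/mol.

-24

Octahedral high-spin t₂g¹ eg⁰: CFSE = -0.4 × 181 = -72 kJ/mol.
Tetrahedral e¹ t₂⁰ gives -0.6Δₜ = -0.6 × (4/9) × 181 = -48 kJ/mol.
Subtracting, OSPE = -72 − (-48) = -24 kJ/mol.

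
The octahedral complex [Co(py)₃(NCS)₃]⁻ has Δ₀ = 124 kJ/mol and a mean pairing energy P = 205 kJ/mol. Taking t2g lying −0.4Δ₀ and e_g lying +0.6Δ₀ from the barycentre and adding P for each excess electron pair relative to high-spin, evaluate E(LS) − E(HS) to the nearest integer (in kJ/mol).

Ligand charges: 3×(+0) from py and 3×(-1) from NCS⁻ sum to -3; with overall charge -1, Co is +2.
Group 9 minus oxidation state +2 gives a d⁷ configuration for Co²⁺.
High-spin d⁷ fills as t2g^5 e_g^2 with CFSE 5(−0.4) + 2(+0.6) = -0.8Δ₀ = -99 kJ/mol.
For low-spin the configuration is t2g^6 e_g^1: orbital energy -1.8 × 124 = -223 kJ/mol, and 1 additional pair relative to high-spin adds 205 kJ/mol, giving -18 kJ/mol.
The difference is -18 − (-99) = 81 kJ/mol, so high-spin lies lower.

81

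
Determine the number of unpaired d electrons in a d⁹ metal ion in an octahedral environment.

Configuration: t2g^6 e_g^3, giving 1 unpaired electron.

1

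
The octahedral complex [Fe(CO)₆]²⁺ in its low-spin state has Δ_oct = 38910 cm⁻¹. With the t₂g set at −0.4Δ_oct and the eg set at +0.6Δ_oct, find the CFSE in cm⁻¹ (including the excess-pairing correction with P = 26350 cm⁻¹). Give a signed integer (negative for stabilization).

CO is neutral, so the +2 overall charge sits on Fe: oxidation state +2.
Fe sits in group 8; removing 2 electrons leaves Fe²⁺ with 8 − 2 = 6 d electrons.
Electron filling gives t₂g⁶ eg⁰.
The orbital stabilization is -2.4Δ_oct = -2.4 × 38910 = -93384 cm⁻¹.
Relative to high-spin t₂g⁴ eg² (1 paired), the low-spin configuration has 2 additional pairs, contributing +2 × 26350 = +52700 cm⁻¹.
Combining: -93384 + 52700 = -40684 cm⁻¹.

-40684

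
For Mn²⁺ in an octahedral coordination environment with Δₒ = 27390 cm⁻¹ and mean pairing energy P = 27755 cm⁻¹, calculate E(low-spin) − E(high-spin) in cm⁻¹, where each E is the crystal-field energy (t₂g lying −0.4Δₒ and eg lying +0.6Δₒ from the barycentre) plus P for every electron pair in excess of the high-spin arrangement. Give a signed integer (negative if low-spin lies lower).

Group 7 minus oxidation state +2 gives a d⁵ configuration for Mn²⁺.
High-spin d⁵ fills as t₂g³ eg² with CFSE 3(−0.4) + 2(+0.6) = 0.0Δₒ = 0 cm⁻¹.
Low-spin: t₂g⁵ eg⁰, orbital CFSE = -2.0Δₒ = -54780 cm⁻¹; plus 2 excess pairs × P = +55510 cm⁻¹; total 730 cm⁻¹.
The difference is 730 − (0) = 730 cm⁻¹, so high-spin lies lower.

730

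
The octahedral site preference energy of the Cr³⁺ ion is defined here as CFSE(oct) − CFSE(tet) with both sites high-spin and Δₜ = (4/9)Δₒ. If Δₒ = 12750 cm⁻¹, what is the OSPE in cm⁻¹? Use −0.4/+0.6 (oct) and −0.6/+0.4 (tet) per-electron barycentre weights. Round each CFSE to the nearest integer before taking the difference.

-10767

Cr³⁺: group 6, so d-count = 6 − 3 = 3.
Octahedral (high-spin): t2g^3 e_g^0, CFSE = 3(−0.4) + 0(+0.6) = -1.2Δₒ = -1.2 × 12750 = -15300 cm⁻¹.
In a tetrahedral site the filling is e^2 t2^1: CFSE(tet) = -0.8Δₜ = -0.8 × (4/9)(12750) = -4533 cm⁻¹.
OSPE = -15300 − (-4533) = -10767 cm⁻¹.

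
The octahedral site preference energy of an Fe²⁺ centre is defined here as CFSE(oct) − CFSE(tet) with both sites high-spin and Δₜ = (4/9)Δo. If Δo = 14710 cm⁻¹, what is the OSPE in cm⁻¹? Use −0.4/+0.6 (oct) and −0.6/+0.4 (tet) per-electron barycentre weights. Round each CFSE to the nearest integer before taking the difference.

Fe is in group 8, so Fe²⁺ is d⁶ (8 − 2 = 6).
Octahedral high-spin t₂g⁴ eg²: CFSE = -0.4 × 14710 = -5884 cm⁻¹.
In a tetrahedral site the filling is e³ t₂³: CFSE(tet) = -0.6Δₜ = -0.6 × (4/9)(14710) = -3923 cm⁻¹.
OSPE = CFSE(oct) − CFSE(tet) = -5884 − (-3923) = -1961 cm⁻¹.

-1961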